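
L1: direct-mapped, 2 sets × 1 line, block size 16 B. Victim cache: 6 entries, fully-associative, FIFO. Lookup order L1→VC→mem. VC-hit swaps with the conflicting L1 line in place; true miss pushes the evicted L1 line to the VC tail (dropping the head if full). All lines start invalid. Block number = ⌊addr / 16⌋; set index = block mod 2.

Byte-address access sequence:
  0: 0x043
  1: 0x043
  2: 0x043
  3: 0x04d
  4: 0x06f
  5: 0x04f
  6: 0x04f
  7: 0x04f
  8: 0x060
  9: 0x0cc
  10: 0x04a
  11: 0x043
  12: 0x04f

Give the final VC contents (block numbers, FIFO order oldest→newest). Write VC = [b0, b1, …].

VC = [12, 6]

0: 0x43 (blk 4, set 0) → MISS  vc=[]
1: 0x43 (blk 4, set 0) → L1-HIT  vc=[]
2: 0x43 (blk 4, set 0) → L1-HIT  vc=[]
3: 0x4d (blk 4, set 0) → L1-HIT  vc=[]
4: 0x6f (blk 6, set 0) → MISS  vc=[4]
5: 0x4f (blk 4, set 0) → VC-HIT  vc=[6]
6: 0x4f (blk 4, set 0) → L1-HIT  vc=[6]
7: 0x4f (blk 4, set 0) → L1-HIT  vc=[6]
8: 0x60 (blk 6, set 0) → VC-HIT  vc=[4]
9: 0xcc (blk 12, set 0) → MISS  vc=[4, 6]
10: 0x4a (blk 4, set 0) → VC-HIT  vc=[12, 6]
11: 0x43 (blk 4, set 0) → L1-HIT  vc=[12, 6]
12: 0x4f (blk 4, set 0) → L1-HIT  vc=[12, 6]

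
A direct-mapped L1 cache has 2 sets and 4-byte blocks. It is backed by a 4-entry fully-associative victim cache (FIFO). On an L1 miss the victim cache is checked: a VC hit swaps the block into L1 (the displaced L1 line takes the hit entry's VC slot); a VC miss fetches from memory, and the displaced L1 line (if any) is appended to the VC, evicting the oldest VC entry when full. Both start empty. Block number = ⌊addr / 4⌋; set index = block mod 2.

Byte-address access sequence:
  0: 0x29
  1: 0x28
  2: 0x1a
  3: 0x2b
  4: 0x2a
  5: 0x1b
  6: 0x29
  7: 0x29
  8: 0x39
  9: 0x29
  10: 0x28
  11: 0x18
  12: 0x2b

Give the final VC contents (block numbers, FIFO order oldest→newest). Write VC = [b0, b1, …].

#0 0x29→b10/s0 MISS; vc=[]
#1 0x28→b10/s0 L1-HIT; vc=[]
#2 0x1a→b6/s0 MISS; vc=[10]
#3 0x2b→b10/s0 VC-HIT; vc=[6]
#4 0x2a→b10/s0 L1-HIT; vc=[6]
#5 0x1b→b6/s0 VC-HIT; vc=[10]
#6 0x29→b10/s0 VC-HIT; vc=[6]
#7 0x29→b10/s0 L1-HIT; vc=[6]
#8 0x39→b14/s0 MISS; vc=[6,10]
#9 0x29→b10/s0 VC-HIT; vc=[6,14]
#10 0x28→b10/s0 L1-HIT; vc=[6,14]
#11 0x18→b6/s0 VC-HIT; vc=[10,14]
#12 0x2b→b10/s0 VC-HIT; vc=[6,14]

VC = [6, 14]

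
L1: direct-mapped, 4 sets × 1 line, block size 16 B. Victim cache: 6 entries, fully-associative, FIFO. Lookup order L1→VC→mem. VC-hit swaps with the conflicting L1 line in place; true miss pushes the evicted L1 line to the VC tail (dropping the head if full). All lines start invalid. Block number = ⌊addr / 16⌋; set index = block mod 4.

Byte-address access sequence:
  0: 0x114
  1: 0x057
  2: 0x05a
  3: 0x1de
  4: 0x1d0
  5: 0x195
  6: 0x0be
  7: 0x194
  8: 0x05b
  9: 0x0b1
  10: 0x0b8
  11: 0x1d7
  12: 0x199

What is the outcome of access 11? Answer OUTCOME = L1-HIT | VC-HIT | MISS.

  [0] addr=0x114 blk=17 s=1: MISS | VC []
  [1] addr=0x57 blk=5 s=1: MISS | VC [17]
  [2] addr=0x5a blk=5 s=1: L1-HIT | VC [17]
  [3] addr=0x1de blk=29 s=1: MISS | VC [17, 5]
  [4] addr=0x1d0 blk=29 s=1: L1-HIT | VC [17, 5]
  [5] addr=0x195 blk=25 s=1: MISS | VC [17, 5, 29]
  [6] addr=0xbe blk=11 s=3: MISS | VC [17, 5, 29]
  [7] addr=0x194 blk=25 s=1: L1-HIT | VC [17, 5, 29]
  [8] addr=0x5b blk=5 s=1: VC-HIT | VC [17, 25, 29]
  [9] addr=0xb1 blk=11 s=3: L1-HIT | VC [17, 25, 29]
  [10] addr=0xb8 blk=11 s=3: L1-HIT | VC [17, 25, 29]
  [11] addr=0x1d7 blk=29 s=1: VC-HIT | VC [17, 25, 5]
  [12] addr=0x199 blk=25 s=1: VC-HIT | VC [17, 29, 5]

OUTCOME = VC-HIT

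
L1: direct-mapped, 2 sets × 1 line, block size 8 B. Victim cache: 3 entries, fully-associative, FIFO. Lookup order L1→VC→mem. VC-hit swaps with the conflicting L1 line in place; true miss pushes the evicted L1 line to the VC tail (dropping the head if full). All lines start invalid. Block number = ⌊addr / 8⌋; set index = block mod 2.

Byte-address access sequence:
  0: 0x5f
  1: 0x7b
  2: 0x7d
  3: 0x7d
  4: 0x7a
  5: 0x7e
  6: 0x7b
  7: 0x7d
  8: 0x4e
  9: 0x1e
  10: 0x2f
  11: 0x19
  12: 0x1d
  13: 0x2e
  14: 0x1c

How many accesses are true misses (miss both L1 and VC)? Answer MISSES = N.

  [0] addr=0x5f blk=11 s=1: MISS | VC []
  [1] addr=0x7b blk=15 s=1: MISS | VC [11]
  [2] addr=0x7d blk=15 s=1: L1-HIT | VC [11]
  [3] addr=0x7d blk=15 s=1: L1-HIT | VC [11]
  [4] addr=0x7a blk=15 s=1: L1-HIT | VC [11]
  [5] addr=0x7e blk=15 s=1: L1-HIT | VC [11]
  [6] addr=0x7b blk=15 s=1: L1-HIT | VC [11]
  [7] addr=0x7d blk=15 s=1: L1-HIT | VC [11]
  [8] addr=0x4e blk=9 s=1: MISS | VC [11, 15]
  [9] addr=0x1e blk=3 s=1: MISS | VC [11, 15, 9]
  [10] addr=0x2f blk=5 s=1: MISS | VC [15, 9, 3]
  [11] addr=0x19 blk=3 s=1: VC-HIT | VC [15, 9, 5]
  [12] addr=0x1d blk=3 s=1: L1-HIT | VC [15, 9, 5]
  [13] addr=0x2e blk=5 s=1: VC-HIT | VC [15, 9, 3]
  [14] addr=0x1c blk=3 s=1: VC-HIT | VC [15, 9, 5]

MISSES = 5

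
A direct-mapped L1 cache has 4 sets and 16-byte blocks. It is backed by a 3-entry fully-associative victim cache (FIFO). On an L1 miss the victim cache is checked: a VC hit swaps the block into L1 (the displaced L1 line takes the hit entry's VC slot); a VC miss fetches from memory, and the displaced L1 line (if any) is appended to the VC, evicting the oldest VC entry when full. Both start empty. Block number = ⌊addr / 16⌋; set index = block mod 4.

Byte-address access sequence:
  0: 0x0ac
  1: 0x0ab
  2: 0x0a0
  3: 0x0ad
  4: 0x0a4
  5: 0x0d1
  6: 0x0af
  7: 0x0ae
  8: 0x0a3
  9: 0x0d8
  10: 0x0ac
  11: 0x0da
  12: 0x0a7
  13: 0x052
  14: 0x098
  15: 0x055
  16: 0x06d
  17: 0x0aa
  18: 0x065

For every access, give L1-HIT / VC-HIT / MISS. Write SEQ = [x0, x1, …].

  [0] addr=0xac blk=10 s=2: MISS | VC []
  [1] addr=0xab blk=10 s=2: L1-HIT | VC []
  [2] addr=0xa0 blk=10 s=2: L1-HIT | VC []
  [3] addr=0xad blk=10 s=2: L1-HIT | VC []
  [4] addr=0xa4 blk=10 s=2: L1-HIT | VC []
  [5] addr=0xd1 blk=13 s=1: MISS | VC []
  [6] addr=0xaf blk=10 s=2: L1-HIT | VC []
  [7] addr=0xae blk=10 s=2: L1-HIT | VC []
  [8] addr=0xa3 blk=10 s=2: L1-HIT | VC []
  [9] addr=0xd8 blk=13 s=1: L1-HIT | VC []
  [10] addr=0xac blk=10 s=2: L1-HIT | VC []
  [11] addr=0xda blk=13 s=1: L1-HIT | VC []
  [12] addr=0xa7 blk=10 s=2: L1-HIT | VC []
  [13] addr=0x52 blk=5 s=1: MISS | VC [13]
  [14] addr=0x98 blk=9 s=1: MISS | VC [13, 5]
  [15] addr=0x55 blk=5 s=1: VC-HIT | VC [13, 9]
  [16] addr=0x6d blk=6 s=2: MISS | VC [13, 9, 10]
  [17] addr=0xaa blk=10 s=2: VC-HIT | VC [13, 9, 6]
  [18] addr=0x65 blk=6 s=2: VC-HIT | VC [13, 9, 10]

SEQ = [MISS, L1-HIT, L1-HIT, L1-HIT, L1-HIT, MISS, L1-HIT, L1-HIT, L1-HIT, L1-HIT, L1-HIT, L1-HIT, L1-HIT, MISS, MISS, VC-HIT, MISS, VC-HIT, VC-HIT]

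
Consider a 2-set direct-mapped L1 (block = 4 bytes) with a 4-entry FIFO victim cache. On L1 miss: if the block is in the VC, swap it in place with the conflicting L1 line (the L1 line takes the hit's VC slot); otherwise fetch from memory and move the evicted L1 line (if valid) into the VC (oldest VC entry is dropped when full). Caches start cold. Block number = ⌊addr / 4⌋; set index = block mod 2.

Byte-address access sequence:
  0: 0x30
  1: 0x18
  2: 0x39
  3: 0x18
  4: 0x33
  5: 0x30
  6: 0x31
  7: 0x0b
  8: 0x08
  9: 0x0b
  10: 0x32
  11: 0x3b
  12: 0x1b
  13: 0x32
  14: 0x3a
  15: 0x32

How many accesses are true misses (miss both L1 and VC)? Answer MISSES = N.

MISSES = 4

#0 0x30→b12/s0 MISS; vc=[]
#1 0x18→b6/s0 MISS; vc=[12]
#2 0x39→b14/s0 MISS; vc=[12,6]
#3 0x18→b6/s0 VC-HIT; vc=[12,14]
#4 0x33→b12/s0 VC-HIT; vc=[6,14]
#5 0x30→b12/s0 L1-HIT; vc=[6,14]
#6 0x31→b12/s0 L1-HIT; vc=[6,14]
#7 0xb→b2/s0 MISS; vc=[6,14,12]
#8 0x8→b2/s0 L1-HIT; vc=[6,14,12]
#9 0xb→b2/s0 L1-HIT; vc=[6,14,12]
#10 0x32→b12/s0 VC-HIT; vc=[6,14,2]
#11 0x3b→b14/s0 VC-HIT; vc=[6,12,2]
#12 0x1b→b6/s0 VC-HIT; vc=[14,12,2]
#13 0x32→b12/s0 VC-HIT; vc=[14,6,2]
#14 0x3a→b14/s0 VC-HIT; vc=[12,6,2]
#15 0x32→b12/s0 VC-HIT; vc=[14,6,2]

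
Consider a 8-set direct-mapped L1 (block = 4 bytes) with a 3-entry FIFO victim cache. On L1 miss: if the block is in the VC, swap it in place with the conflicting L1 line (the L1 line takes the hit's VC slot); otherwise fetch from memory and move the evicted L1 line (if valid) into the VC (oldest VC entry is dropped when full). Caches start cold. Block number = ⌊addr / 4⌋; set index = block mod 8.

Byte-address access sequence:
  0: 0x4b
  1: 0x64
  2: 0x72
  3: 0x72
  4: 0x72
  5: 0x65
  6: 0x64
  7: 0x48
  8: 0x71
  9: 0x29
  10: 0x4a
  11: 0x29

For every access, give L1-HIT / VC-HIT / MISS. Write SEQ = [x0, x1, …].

SEQ = [MISS, MISS, MISS, L1-HIT, L1-HIT, L1-HIT, L1-HIT, L1-HIT, L1-HIT, MISS, VC-HIT, VC-HIT]

  [0] addr=0x4b blk=18 s=2: MISS | VC []
  [1] addr=0x64 blk=25 s=1: MISS | VC []
  [2] addr=0x72 blk=28 s=4: MISS | VC []
  [3] addr=0x72 blk=28 s=4: L1-HIT | VC []
  [4] addr=0x72 blk=28 s=4: L1-HIT | VC []
  [5] addr=0x65 blk=25 s=1: L1-HIT | VC []
  [6] addr=0x64 blk=25 s=1: L1-HIT | VC []
  [7] addr=0x48 blk=18 s=2: L1-HIT | VC []
  [8] addr=0x71 blk=28 s=4: L1-HIT | VC []
  [9] addr=0x29 blk=10 s=2: MISS | VC [18]
  [10] addr=0x4a blk=18 s=2: VC-HIT | VC [10]
  [11] addr=0x29 blk=10 s=2: VC-HIT | VC [18]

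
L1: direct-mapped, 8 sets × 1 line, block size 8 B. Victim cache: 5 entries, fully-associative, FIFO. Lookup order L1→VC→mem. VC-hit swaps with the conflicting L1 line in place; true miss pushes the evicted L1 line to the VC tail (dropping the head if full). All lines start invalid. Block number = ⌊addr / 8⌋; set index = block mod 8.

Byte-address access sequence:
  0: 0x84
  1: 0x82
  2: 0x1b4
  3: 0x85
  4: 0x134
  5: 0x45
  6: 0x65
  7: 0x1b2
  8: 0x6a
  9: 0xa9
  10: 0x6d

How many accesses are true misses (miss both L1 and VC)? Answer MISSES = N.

  [0] addr=0x84 blk=16 s=0: MISS | VC []
  [1] addr=0x82 blk=16 s=0: L1-HIT | VC []
  [2] addr=0x1b4 blk=54 s=6: MISS | VC []
  [3] addr=0x85 blk=16 s=0: L1-HIT | VC []
  [4] addr=0x134 blk=38 s=6: MISS | VC [54]
  [5] addr=0x45 blk=8 s=0: MISS | VC [54, 16]
  [6] addr=0x65 blk=12 s=4: MISS | VC [54, 16]
  [7] addr=0x1b2 blk=54 s=6: VC-HIT | VC [38, 16]
  [8] addr=0x6a blk=13 s=5: MISS | VC [38, 16]
  [9] addr=0xa9 blk=21 s=5: MISS | VC [38, 16, 13]
  [10] addr=0x6d blk=13 s=5: VC-HIT | VC [38, 16, 21]

MISSES = 7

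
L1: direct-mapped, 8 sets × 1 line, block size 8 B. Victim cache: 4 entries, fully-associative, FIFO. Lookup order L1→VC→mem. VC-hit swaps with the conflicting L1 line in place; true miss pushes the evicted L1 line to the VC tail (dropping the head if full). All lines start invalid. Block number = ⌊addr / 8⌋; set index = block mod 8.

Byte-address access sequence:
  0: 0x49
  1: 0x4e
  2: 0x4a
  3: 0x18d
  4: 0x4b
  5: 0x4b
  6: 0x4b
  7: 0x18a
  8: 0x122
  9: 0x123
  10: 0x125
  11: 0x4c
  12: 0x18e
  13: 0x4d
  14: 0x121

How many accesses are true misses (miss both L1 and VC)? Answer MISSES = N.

  [0] addr=0x49 blk=9 s=1: MISS | VC []
  [1] addr=0x4e blk=9 s=1: L1-HIT | VC []
  [2] addr=0x4a blk=9 s=1: L1-HIT | VC []
  [3] addr=0x18d blk=49 s=1: MISS | VC [9]
  [4] addr=0x4b blk=9 s=1: VC-HIT | VC [49]
  [5] addr=0x4b blk=9 s=1: L1-HIT | VC [49]
  [6] addr=0x4b blk=9 s=1: L1-HIT | VC [49]
  [7] addr=0x18a blk=49 s=1: VC-HIT | VC [9]
  [8] addr=0x122 blk=36 s=4: MISS | VC [9]
  [9] addr=0x123 blk=36 s=4: L1-HIT | VC [9]
  [10] addr=0x125 blk=36 s=4: L1-HIT | VC [9]
  [11] addr=0x4c blk=9 s=1: VC-HIT | VC [49]
  [12] addr=0x18e blk=49 s=1: VC-HIT | VC [9]
  [13] addr=0x4d blk=9 s=1: VC-HIT | VC [49]
  [14] addr=0x121 blk=36 s=4: L1-HIT | VC [49]

MISSES = 3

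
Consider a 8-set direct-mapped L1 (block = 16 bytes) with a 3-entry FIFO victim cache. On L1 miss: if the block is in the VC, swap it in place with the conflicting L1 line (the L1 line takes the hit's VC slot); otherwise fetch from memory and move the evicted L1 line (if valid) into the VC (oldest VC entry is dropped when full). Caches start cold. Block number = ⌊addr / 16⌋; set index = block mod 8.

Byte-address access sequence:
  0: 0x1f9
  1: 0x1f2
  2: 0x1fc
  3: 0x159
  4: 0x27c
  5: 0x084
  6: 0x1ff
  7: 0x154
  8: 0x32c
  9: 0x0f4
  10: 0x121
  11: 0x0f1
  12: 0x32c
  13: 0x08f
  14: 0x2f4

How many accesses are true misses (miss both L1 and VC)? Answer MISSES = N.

  [0] addr=0x1f9 blk=31 s=7: MISS | VC []
  [1] addr=0x1f2 blk=31 s=7: L1-HIT | VC []
  [2] addr=0x1fc blk=31 s=7: L1-HIT | VC []
  [3] addr=0x159 blk=21 s=5: MISS | VC []
  [4] addr=0x27c blk=39 s=7: MISS | VC [31]
  [5] addr=0x84 blk=8 s=0: MISS | VC [31]
  [6] addr=0x1ff blk=31 s=7: VC-HIT | VC [39]
  [7] addr=0x154 blk=21 s=5: L1-HIT | VC [39]
  [8] addr=0x32c blk=50 s=2: MISS | VC [39]
  [9] addr=0xf4 blk=15 s=7: MISS | VC [39, 31]
  [10] addr=0x121 blk=18 s=2: MISS | VC [39, 31, 50]
  [11] addr=0xf1 blk=15 s=7: L1-HIT | VC [39, 31, 50]
  [12] addr=0x32c blk=50 s=2: VC-HIT | VC [39, 31, 18]
  [13] addr=0x8f blk=8 s=0: L1-HIT | VC [39, 31, 18]
  [14] addr=0x2f4 blk=47 s=7: MISS | VC [31, 18, 15]

MISSES = 8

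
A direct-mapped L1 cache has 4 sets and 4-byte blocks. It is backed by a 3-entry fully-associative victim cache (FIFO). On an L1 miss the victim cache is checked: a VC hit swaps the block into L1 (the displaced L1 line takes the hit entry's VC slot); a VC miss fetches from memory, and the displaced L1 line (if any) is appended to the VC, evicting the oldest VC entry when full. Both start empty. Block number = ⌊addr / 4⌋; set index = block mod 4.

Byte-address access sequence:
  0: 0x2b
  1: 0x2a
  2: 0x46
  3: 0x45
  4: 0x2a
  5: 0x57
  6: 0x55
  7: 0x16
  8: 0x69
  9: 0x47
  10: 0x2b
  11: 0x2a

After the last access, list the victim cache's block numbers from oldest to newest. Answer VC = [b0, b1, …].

VC = [5, 21, 26]

  [0] addr=0x2b blk=10 s=2: MISS | VC []
  [1] addr=0x2a blk=10 s=2: L1-HIT | VC []
  [2] addr=0x46 blk=17 s=1: MISS | VC []
  [3] addr=0x45 blk=17 s=1: L1-HIT | VC []
  [4] addr=0x2a blk=10 s=2: L1-HIT | VC []
  [5] addr=0x57 blk=21 s=1: MISS | VC [17]
  [6] addr=0x55 blk=21 s=1: L1-HIT | VC [17]
  [7] addr=0x16 blk=5 s=1: MISS | VC [17, 21]
  [8] addr=0x69 blk=26 s=2: MISS | VC [17, 21, 10]
  [9] addr=0x47 blk=17 s=1: VC-HIT | VC [5, 21, 10]
  [10] addr=0x2b blk=10 s=2: VC-HIT | VC [5, 21, 26]
  [11] addr=0x2a blk=10 s=2: L1-HIT | VC [5, 21, 26]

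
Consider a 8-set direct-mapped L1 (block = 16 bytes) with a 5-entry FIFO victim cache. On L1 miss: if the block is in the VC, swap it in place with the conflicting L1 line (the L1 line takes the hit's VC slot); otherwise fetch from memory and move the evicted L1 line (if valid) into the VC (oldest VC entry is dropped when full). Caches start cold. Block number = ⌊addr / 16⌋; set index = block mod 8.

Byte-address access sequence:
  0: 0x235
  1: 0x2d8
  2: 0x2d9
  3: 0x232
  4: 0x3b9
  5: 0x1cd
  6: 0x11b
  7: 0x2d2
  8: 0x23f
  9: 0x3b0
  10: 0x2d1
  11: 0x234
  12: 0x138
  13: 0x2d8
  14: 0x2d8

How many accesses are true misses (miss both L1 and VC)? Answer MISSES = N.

  [0] addr=0x235 blk=35 s=3: MISS | VC []
  [1] addr=0x2d8 blk=45 s=5: MISS | VC []
  [2] addr=0x2d9 blk=45 s=5: L1-HIT | VC []
  [3] addr=0x232 blk=35 s=3: L1-HIT | VC []
  [4] addr=0x3b9 blk=59 s=3: MISS | VC [35]
  [5] addr=0x1cd blk=28 s=4: MISS | VC [35]
  [6] addr=0x11b blk=17 s=1: MISS | VC [35]
  [7] addr=0x2d2 blk=45 s=5: L1-HIT | VC [35]
  [8] addr=0x23f blk=35 s=3: VC-HIT | VC [59]
  [9] addr=0x3b0 blk=59 s=3: VC-HIT | VC [35]
  [10] addr=0x2d1 blk=45 s=5: L1-HIT | VC [35]
  [11] addr=0x234 blk=35 s=3: VC-HIT | VC [59]
  [12] addr=0x138 blk=19 s=3: MISS | VC [59, 35]
  [13] addr=0x2d8 blk=45 s=5: L1-HIT | VC [59, 35]
  [14] addr=0x2d8 blk=45 s=5: L1-HIT | VC [59, 35]

MISSES = 6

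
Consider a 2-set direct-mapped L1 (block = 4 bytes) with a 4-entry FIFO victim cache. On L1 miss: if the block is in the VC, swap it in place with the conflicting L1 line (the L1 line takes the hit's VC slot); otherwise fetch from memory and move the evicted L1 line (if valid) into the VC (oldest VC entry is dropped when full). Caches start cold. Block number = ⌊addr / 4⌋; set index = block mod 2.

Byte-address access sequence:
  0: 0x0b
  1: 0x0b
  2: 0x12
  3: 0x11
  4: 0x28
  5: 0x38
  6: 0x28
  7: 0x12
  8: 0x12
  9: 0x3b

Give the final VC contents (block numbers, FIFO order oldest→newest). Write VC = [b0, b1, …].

VC = [2, 10, 4]

0: 0xb (blk 2, set 0) → MISS  vc=[]
1: 0xb (blk 2, set 0) → L1-HIT  vc=[]
2: 0x12 (blk 4, set 0) → MISS  vc=[2]
3: 0x11 (blk 4, set 0) → L1-HIT  vc=[2]
4: 0x28 (blk 10, set 0) → MISS  vc=[2, 4]
5: 0x38 (blk 14, set 0) → MISS  vc=[2, 4, 10]
6: 0x28 (blk 10, set 0) → VC-HIT  vc=[2, 4, 14]
7: 0x12 (blk 4, set 0) → VC-HIT  vc=[2, 10, 14]
8: 0x12 (blk 4, set 0) → L1-HIT  vc=[2, 10, 14]
9: 0x3b (blk 14, set 0) → VC-HIT  vc=[2, 10, 4]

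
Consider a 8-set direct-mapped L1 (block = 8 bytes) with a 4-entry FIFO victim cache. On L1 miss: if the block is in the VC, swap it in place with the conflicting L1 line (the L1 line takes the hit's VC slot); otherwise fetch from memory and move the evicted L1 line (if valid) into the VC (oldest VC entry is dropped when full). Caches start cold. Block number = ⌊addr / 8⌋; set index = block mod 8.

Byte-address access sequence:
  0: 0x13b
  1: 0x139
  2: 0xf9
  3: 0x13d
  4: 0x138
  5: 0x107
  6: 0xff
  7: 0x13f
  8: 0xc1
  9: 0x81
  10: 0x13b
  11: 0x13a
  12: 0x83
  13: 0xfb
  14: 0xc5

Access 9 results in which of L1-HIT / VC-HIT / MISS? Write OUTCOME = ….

OUTCOME = MISS

  [0] addr=0x13b blk=39 s=7: MISS | VC []
  [1] addr=0x139 blk=39 s=7: L1-HIT | VC []
  [2] addr=0xf9 blk=31 s=7: MISS | VC [39]
  [3] addr=0x13d blk=39 s=7: VC-HIT | VC [31]
  [4] addr=0x138 blk=39 s=7: L1-HIT | VC [31]
  [5] addr=0x107 blk=32 s=0: MISS | VC [31]
  [6] addr=0xff blk=31 s=7: VC-HIT | VC [39]
  [7] addr=0x13f blk=39 s=7: VC-HIT | VC [31]
  [8] addr=0xc1 blk=24 s=0: MISS | VC [31, 32]
  [9] addr=0x81 blk=16 s=0: MISS | VC [31, 32, 24]
  [10] addr=0x13b blk=39 s=7: L1-HIT | VC [31, 32, 24]
  [11] addr=0x13a blk=39 s=7: L1-HIT | VC [31, 32, 24]
  [12] addr=0x83 blk=16 s=0: L1-HIT | VC [31, 32, 24]
  [13] addr=0xfb blk=31 s=7: VC-HIT | VC [39, 32, 24]
  [14] addr=0xc5 blk=24 s=0: VC-HIT | VC [39, 32, 16]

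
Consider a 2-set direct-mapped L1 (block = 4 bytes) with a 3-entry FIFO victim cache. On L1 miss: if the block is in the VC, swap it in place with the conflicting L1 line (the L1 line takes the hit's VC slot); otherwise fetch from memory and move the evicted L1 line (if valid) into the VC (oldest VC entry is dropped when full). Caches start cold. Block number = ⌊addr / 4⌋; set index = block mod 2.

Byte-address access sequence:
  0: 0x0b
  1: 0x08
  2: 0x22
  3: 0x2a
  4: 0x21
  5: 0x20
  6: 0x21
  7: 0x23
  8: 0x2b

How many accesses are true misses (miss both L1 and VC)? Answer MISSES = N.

#0 0xb→b2/s0 MISS; vc=[]
#1 0x8→b2/s0 L1-HIT; vc=[]
#2 0x22→b8/s0 MISS; vc=[2]
#3 0x2a→b10/s0 MISS; vc=[2,8]
#4 0x21→b8/s0 VC-HIT; vc=[2,10]
#5 0x20→b8/s0 L1-HIT; vc=[2,10]
#6 0x21→b8/s0 L1-HIT; vc=[2,10]
#7 0x23→b8/s0 L1-HIT; vc=[2,10]
#8 0x2b→b10/s0 VC-HIT; vc=[2,8]

MISSES = 3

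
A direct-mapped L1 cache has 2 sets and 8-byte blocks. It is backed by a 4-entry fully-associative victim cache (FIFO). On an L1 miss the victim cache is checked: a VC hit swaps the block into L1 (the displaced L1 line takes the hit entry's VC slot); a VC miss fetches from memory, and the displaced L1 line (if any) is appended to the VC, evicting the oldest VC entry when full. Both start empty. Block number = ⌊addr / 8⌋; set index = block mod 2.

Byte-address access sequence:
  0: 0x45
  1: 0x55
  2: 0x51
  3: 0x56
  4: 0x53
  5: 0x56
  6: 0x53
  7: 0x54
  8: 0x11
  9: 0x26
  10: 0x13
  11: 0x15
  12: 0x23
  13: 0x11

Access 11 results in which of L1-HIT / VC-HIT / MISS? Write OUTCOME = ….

OUTCOME = L1-HIT

0: 0x45 (blk 8, set 0) → MISS  vc=[]
1: 0x55 (blk 10, set 0) → MISS  vc=[8]
2: 0x51 (blk 10, set 0) → L1-HIT  vc=[8]
3: 0x56 (blk 10, set 0) → L1-HIT  vc=[8]
4: 0x53 (blk 10, set 0) → L1-HIT  vc=[8]
5: 0x56 (blk 10, set 0) → L1-HIT  vc=[8]
6: 0x53 (blk 10, set 0) → L1-HIT  vc=[8]
7: 0x54 (blk 10, set 0) → L1-HIT  vc=[8]
8: 0x11 (blk 2, set 0) → MISS  vc=[8, 10]
9: 0x26 (blk 4, set 0) → MISS  vc=[8, 10, 2]
10: 0x13 (blk 2, set 0) → VC-HIT  vc=[8, 10, 4]
11: 0x15 (blk 2, set 0) → L1-HIT  vc=[8, 10, 4]
12: 0x23 (blk 4, set 0) → VC-HIT  vc=[8, 10, 2]
13: 0x11 (blk 2, set 0) → VC-HIT  vc=[8, 10, 4]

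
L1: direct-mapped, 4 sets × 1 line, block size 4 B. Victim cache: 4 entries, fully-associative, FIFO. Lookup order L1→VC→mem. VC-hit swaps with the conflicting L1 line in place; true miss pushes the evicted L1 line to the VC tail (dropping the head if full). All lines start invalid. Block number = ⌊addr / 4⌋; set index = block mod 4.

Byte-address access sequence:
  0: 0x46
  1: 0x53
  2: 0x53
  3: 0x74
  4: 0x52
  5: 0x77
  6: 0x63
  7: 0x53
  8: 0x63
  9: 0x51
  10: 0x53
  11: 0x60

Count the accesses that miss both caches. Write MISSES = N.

0: 0x46 (blk 17, set 1) → MISS  vc=[]
1: 0x53 (blk 20, set 0) → MISS  vc=[]
2: 0x53 (blk 20, set 0) → L1-HIT  vc=[]
3: 0x74 (blk 29, set 1) → MISS  vc=[17]
4: 0x52 (blk 20, set 0) → L1-HIT  vc=[17]
5: 0x77 (blk 29, set 1) → L1-HIT  vc=[17]
6: 0x63 (blk 24, set 0) → MISS  vc=[17, 20]
7: 0x53 (blk 20, set 0) → VC-HIT  vc=[17, 24]
8: 0x63 (blk 24, set 0) → VC-HIT  vc=[17, 20]
9: 0x51 (blk 20, set 0) → VC-HIT  vc=[17, 24]
10: 0x53 (blk 20, set 0) → L1-HIT  vc=[17, 24]
11: 0x60 (blk 24, set 0) → VC-HIT  vc=[17, 20]

MISSES = 4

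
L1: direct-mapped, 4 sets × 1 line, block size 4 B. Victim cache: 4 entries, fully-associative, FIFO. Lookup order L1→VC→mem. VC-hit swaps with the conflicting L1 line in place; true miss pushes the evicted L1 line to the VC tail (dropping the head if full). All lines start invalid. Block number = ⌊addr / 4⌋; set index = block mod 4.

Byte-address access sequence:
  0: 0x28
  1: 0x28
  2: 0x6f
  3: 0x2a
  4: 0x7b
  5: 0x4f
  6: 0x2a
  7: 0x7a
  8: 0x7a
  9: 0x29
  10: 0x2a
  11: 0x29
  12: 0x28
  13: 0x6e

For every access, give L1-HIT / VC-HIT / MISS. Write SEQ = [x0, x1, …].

#0 0x28→b10/s2 MISS; vc=[]
#1 0x28→b10/s2 L1-HIT; vc=[]
#2 0x6f→b27/s3 MISS; vc=[]
#3 0x2a→b10/s2 L1-HIT; vc=[]
#4 0x7b→b30/s2 MISS; vc=[10]
#5 0x4f→b19/s3 MISS; vc=[10,27]
#6 0x2a→b10/s2 VC-HIT; vc=[30,27]
#7 0x7a→b30/s2 VC-HIT; vc=[10,27]
#8 0x7a→b30/s2 L1-HIT; vc=[10,27]
#9 0x29→b10/s2 VC-HIT; vc=[30,27]
#10 0x2a→b10/s2 L1-HIT; vc=[30,27]
#11 0x29→b10/s2 L1-HIT; vc=[30,27]
#12 0x28→b10/s2 L1-HIT; vc=[30,27]
#13 0x6e→b27/s3 VC-HIT; vc=[30,19]

SEQ = [MISS, L1-HIT, MISS, L1-HIT, MISS, MISS, VC-HIT, VC-HIT, L1-HIT, VC-HIT, L1-HIT, L1-HIT, L1-HIT, VC-HIT]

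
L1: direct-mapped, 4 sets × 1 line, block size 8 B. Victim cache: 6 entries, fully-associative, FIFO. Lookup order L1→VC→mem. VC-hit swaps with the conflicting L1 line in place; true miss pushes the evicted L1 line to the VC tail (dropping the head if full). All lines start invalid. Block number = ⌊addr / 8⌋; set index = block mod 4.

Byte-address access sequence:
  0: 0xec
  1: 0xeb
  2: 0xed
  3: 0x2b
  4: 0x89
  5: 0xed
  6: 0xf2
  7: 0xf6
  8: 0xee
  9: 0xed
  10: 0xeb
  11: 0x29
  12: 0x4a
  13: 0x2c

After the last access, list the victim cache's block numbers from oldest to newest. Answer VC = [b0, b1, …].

#0 0xec→b29/s1 MISS; vc=[]
#1 0xeb→b29/s1 L1-HIT; vc=[]
#2 0xed→b29/s1 L1-HIT; vc=[]
#3 0x2b→b5/s1 MISS; vc=[29]
#4 0x89→b17/s1 MISS; vc=[29,5]
#5 0xed→b29/s1 VC-HIT; vc=[17,5]
#6 0xf2→b30/s2 MISS; vc=[17,5]
#7 0xf6→b30/s2 L1-HIT; vc=[17,5]
#8 0xee→b29/s1 L1-HIT; vc=[17,5]
#9 0xed→b29/s1 L1-HIT; vc=[17,5]
#10 0xeb→b29/s1 L1-HIT; vc=[17,5]
#11 0x29→b5/s1 VC-HIT; vc=[17,29]
#12 0x4a→b9/s1 MISS; vc=[17,29,5]
#13 0x2c→b5/s1 VC-HIT; vc=[17,29,9]

VC = [17, 29, 9]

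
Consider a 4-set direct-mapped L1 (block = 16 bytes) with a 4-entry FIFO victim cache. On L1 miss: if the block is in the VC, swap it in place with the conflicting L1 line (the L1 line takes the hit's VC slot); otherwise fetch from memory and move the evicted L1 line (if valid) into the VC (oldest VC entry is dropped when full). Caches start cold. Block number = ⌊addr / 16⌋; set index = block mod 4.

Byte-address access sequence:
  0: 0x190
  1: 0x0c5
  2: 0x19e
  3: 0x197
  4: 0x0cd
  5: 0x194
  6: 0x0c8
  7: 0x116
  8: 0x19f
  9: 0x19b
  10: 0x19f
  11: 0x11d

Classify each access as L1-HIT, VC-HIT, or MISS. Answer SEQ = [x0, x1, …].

#0 0x190→b25/s1 MISS; vc=[]
#1 0xc5→b12/s0 MISS; vc=[]
#2 0x19e→b25/s1 L1-HIT; vc=[]
#3 0x197→b25/s1 L1-HIT; vc=[]
#4 0xcd→b12/s0 L1-HIT; vc=[]
#5 0x194→b25/s1 L1-HIT; vc=[]
#6 0xc8→b12/s0 L1-HIT; vc=[]
#7 0x116→b17/s1 MISS; vc=[25]
#8 0x19f→b25/s1 VC-HIT; vc=[17]
#9 0x19b→b25/s1 L1-HIT; vc=[17]
#10 0x19f→b25/s1 L1-HIT; vc=[17]
#11 0x11d→b17/s1 VC-HIT; vc=[25]

SEQ = [MISS, MISS, L1-HIT, L1-HIT, L1-HIT, L1-HIT, L1-HIT, MISS, VC-HIT, L1-HIT, L1-HIT, VC-HIT]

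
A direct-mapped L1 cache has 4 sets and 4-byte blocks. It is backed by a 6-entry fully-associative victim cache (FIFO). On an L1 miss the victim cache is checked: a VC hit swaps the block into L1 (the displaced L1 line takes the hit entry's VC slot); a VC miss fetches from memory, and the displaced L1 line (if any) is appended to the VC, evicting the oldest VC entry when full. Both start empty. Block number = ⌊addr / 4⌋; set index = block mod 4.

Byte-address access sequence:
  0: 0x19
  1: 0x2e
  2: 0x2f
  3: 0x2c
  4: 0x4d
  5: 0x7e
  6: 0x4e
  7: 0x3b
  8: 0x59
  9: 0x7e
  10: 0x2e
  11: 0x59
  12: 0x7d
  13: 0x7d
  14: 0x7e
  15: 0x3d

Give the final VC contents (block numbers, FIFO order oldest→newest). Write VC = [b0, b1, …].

  [0] addr=0x19 blk=6 s=2: MISS | VC []
  [1] addr=0x2e blk=11 s=3: MISS | VC []
  [2] addr=0x2f blk=11 s=3: L1-HIT | VC []
  [3] addr=0x2c blk=11 s=3: L1-HIT | VC []
  [4] addr=0x4d blk=19 s=3: MISS | VC [11]
  [5] addr=0x7e blk=31 s=3: MISS | VC [11, 19]
  [6] addr=0x4e blk=19 s=3: VC-HIT | VC [11, 31]
  [7] addr=0x3b blk=14 s=2: MISS | VC [11, 31, 6]
  [8] addr=0x59 blk=22 s=2: MISS | VC [11, 31, 6, 14]
  [9] addr=0x7e blk=31 s=3: VC-HIT | VC [11, 19, 6, 14]
  [10] addr=0x2e blk=11 s=3: VC-HIT | VC [31, 19, 6, 14]
  [11] addr=0x59 blk=22 s=2: L1-HIT | VC [31, 19, 6, 14]
  [12] addr=0x7d blk=31 s=3: VC-HIT | VC [11, 19, 6, 14]
  [13] addr=0x7d blk=31 s=3: L1-HIT | VC [11, 19, 6, 14]
  [14] addr=0x7e blk=31 s=3: L1-HIT | VC [11, 19, 6, 14]
  [15] addr=0x3d blk=15 s=3: MISS | VC [11, 19, 6, 14, 31]

VC = [11, 19, 6, 14, 31]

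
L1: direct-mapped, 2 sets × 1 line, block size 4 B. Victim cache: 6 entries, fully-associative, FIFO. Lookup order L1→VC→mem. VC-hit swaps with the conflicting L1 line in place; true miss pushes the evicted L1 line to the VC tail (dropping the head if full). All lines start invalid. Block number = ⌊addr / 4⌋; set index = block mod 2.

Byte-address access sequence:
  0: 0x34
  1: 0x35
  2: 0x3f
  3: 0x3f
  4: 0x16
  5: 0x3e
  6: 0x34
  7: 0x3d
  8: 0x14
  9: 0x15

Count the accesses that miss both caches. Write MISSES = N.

MISSES = 3

  [0] addr=0x34 blk=13 s=1: MISS | VC []
  [1] addr=0x35 blk=13 s=1: L1-HIT | VC []
  [2] addr=0x3f blk=15 s=1: MISS | VC [13]
  [3] addr=0x3f blk=15 s=1: L1-HIT | VC [13]
  [4] addr=0x16 blk=5 s=1: MISS | VC [13, 15]
  [5] addr=0x3e blk=15 s=1: VC-HIT | VC [13, 5]
  [6] addr=0x34 blk=13 s=1: VC-HIT | VC [15, 5]
  [7] addr=0x3d blk=15 s=1: VC-HIT | VC [13, 5]
  [8] addr=0x14 blk=5 s=1: VC-HIT | VC [13, 15]
  [9] addr=0x15 blk=5 s=1: L1-HIT | VC [13, 15]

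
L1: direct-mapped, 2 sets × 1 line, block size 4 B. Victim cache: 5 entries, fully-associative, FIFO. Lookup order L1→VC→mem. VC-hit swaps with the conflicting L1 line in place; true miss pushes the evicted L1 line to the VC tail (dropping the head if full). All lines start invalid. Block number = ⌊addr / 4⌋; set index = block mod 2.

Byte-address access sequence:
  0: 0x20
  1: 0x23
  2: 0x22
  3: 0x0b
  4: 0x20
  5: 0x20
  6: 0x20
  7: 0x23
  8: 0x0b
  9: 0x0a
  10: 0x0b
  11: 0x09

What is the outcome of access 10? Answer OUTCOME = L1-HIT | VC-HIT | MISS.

OUTCOME = L1-HIT

0: 0x20 (blk 8, set 0) → MISS  vc=[]
1: 0x23 (blk 8, set 0) → L1-HIT  vc=[]
2: 0x22 (blk 8, set 0) → L1-HIT  vc=[]
3: 0xb (blk 2, set 0) → MISS  vc=[8]
4: 0x20 (blk 8, set 0) → VC-HIT  vc=[2]
5: 0x20 (blk 8, set 0) → L1-HIT  vc=[2]
6: 0x20 (blk 8, set 0) → L1-HIT  vc=[2]
7: 0x23 (blk 8, set 0) → L1-HIT  vc=[2]
8: 0xb (blk 2, set 0) → VC-HIT  vc=[8]
9: 0xa (blk 2, set 0) → L1-HIT  vc=[8]
10: 0xb (blk 2, set 0) → L1-HIT  vc=[8]
11: 0x9 (blk 2, set 0) → L1-HIT  vc=[8]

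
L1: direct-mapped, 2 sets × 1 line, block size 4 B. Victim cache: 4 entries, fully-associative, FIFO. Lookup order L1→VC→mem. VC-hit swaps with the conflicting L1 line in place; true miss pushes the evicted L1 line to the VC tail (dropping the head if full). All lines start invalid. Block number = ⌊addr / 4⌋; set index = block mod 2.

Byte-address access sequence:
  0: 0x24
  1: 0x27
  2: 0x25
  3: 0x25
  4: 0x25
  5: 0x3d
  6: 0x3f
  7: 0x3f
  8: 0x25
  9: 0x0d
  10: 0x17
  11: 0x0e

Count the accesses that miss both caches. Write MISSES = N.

#0 0x24→b9/s1 MISS; vc=[]
#1 0x27→b9/s1 L1-HIT; vc=[]
#2 0x25→b9/s1 L1-HIT; vc=[]
#3 0x25→b9/s1 L1-HIT; vc=[]
#4 0x25→b9/s1 L1-HIT; vc=[]
#5 0x3d→b15/s1 MISS; vc=[9]
#6 0x3f→b15/s1 L1-HIT; vc=[9]
#7 0x3f→b15/s1 L1-HIT; vc=[9]
#8 0x25→b9/s1 VC-HIT; vc=[15]
#9 0xd→b3/s1 MISS; vc=[15,9]
#10 0x17→b5/s1 MISS; vc=[15,9,3]
#11 0xe→b3/s1 VC-HIT; vc=[15,9,5]

MISSES = 4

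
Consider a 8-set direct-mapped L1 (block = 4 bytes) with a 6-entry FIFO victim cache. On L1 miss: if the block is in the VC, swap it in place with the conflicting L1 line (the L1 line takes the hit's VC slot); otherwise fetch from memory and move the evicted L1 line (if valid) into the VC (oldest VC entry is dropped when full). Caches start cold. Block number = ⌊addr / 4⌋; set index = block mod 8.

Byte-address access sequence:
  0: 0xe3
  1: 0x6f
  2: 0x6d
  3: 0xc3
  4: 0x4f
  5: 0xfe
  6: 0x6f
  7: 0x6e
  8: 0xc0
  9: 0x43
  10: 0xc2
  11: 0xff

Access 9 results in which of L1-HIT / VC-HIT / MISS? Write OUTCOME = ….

OUTCOME = MISS

0: 0xe3 (blk 56, set 0) → MISS  vc=[]
1: 0x6f (blk 27, set 3) → MISS  vc=[]
2: 0x6d (blk 27, set 3) → L1-HIT  vc=[]
3: 0xc3 (blk 48, set 0) → MISS  vc=[56]
4: 0x4f (blk 19, set 3) → MISS  vc=[56, 27]
5: 0xfe (blk 63, set 7) → MISS  vc=[56, 27]
6: 0x6f (blk 27, set 3) → VC-HIT  vc=[56, 19]
7: 0x6e (blk 27, set 3) → L1-HIT  vc=[56, 19]
8: 0xc0 (blk 48, set 0) → L1-HIT  vc=[56, 19]
9: 0x43 (blk 16, set 0) → MISS  vc=[56, 19, 48]
10: 0xc2 (blk 48, set 0) → VC-HIT  vc=[56, 19, 16]
11: 0xff (blk 63, set 7) → L1-HIT  vc=[56, 19, 16]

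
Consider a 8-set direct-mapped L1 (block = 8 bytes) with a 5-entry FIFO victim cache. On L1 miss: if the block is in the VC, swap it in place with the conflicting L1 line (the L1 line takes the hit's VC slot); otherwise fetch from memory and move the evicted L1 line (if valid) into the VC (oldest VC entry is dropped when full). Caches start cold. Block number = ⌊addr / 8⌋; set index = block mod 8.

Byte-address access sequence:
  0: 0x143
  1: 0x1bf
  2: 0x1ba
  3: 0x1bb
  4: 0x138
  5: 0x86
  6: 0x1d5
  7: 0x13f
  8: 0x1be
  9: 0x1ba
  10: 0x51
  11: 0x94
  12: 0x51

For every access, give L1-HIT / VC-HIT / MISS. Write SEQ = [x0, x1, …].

0: 0x143 (blk 40, set 0) → MISS  vc=[]
1: 0x1bf (blk 55, set 7) → MISS  vc=[]
2: 0x1ba (blk 55, set 7) → L1-HIT  vc=[]
3: 0x1bb (blk 55, set 7) → L1-HIT  vc=[]
4: 0x138 (blk 39, set 7) → MISS  vc=[55]
5: 0x86 (blk 16, set 0) → MISS  vc=[55, 40]
6: 0x1d5 (blk 58, set 2) → MISS  vc=[55, 40]
7: 0x13f (blk 39, set 7) → L1-HIT  vc=[55, 40]
8: 0x1be (blk 55, set 7) → VC-HIT  vc=[39, 40]
9: 0x1ba (blk 55, set 7) → L1-HIT  vc=[39, 40]
10: 0x51 (blk 10, set 2) → MISS  vc=[39, 40, 58]
11: 0x94 (blk 18, set 2) → MISS  vc=[39, 40, 58, 10]
12: 0x51 (blk 10, set 2) → VC-HIT  vc=[39, 40, 58, 18]

SEQ = [MISS, MISS, L1-HIT, L1-HIT, MISS, MISS, MISS, L1-HIT, VC-HIT, L1-HIT, MISS, MISS, VC-HIT]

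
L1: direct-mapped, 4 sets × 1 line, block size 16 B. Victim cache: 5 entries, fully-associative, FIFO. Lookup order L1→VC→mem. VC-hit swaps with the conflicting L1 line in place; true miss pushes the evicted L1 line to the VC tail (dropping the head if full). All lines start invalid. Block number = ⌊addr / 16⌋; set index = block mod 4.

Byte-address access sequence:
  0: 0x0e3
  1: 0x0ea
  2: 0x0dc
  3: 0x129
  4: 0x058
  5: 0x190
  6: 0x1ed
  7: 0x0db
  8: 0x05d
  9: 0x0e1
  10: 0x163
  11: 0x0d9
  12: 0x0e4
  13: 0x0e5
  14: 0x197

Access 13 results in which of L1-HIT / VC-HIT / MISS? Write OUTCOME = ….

OUTCOME = L1-HIT

0: 0xe3 (blk 14, set 2) → MISS  vc=[]
1: 0xea (blk 14, set 2) → L1-HIT  vc=[]
2: 0xdc (blk 13, set 1) → MISS  vc=[]
3: 0x129 (blk 18, set 2) → MISS  vc=[14]
4: 0x58 (blk 5, set 1) → MISS  vc=[14, 13]
5: 0x190 (blk 25, set 1) → MISS  vc=[14, 13, 5]
6: 0x1ed (blk 30, set 2) → MISS  vc=[14, 13, 5, 18]
7: 0xdb (blk 13, set 1) → VC-HIT  vc=[14, 25, 5, 18]
8: 0x5d (blk 5, set 1) → VC-HIT  vc=[14, 25, 13, 18]
9: 0xe1 (blk 14, set 2) → VC-HIT  vc=[30, 25, 13, 18]
10: 0x163 (blk 22, set 2) → MISS  vc=[30, 25, 13, 18, 14]
11: 0xd9 (blk 13, set 1) → VC-HIT  vc=[30, 25, 5, 18, 14]
12: 0xe4 (blk 14, set 2) → VC-HIT  vc=[30, 25, 5, 18, 22]
13: 0xe5 (blk 14, set 2) → L1-HIT  vc=[30, 25, 5, 18, 22]
14: 0x197 (blk 25, set 1) → VC-HIT  vc=[30, 13, 5, 18, 22]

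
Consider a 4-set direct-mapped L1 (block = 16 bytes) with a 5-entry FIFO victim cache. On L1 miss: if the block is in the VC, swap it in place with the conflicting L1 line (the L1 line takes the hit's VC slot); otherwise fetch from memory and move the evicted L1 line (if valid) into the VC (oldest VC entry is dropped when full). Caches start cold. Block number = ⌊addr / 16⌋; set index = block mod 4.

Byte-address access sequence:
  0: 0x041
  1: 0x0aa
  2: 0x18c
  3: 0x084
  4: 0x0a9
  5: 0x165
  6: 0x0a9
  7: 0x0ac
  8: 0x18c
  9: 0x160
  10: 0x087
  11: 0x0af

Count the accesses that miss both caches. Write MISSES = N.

MISSES = 5

0: 0x41 (blk 4, set 0) → MISS  vc=[]
1: 0xaa (blk 10, set 2) → MISS  vc=[]
2: 0x18c (blk 24, set 0) → MISS  vc=[4]
3: 0x84 (blk 8, set 0) → MISS  vc=[4, 24]
4: 0xa9 (blk 10, set 2) → L1-HIT  vc=[4, 24]
5: 0x165 (blk 22, set 2) → MISS  vc=[4, 24, 10]
6: 0xa9 (blk 10, set 2) → VC-HIT  vc=[4, 24, 22]
7: 0xac (blk 10, set 2) → L1-HIT  vc=[4, 24, 22]
8: 0x18c (blk 24, set 0) → VC-HIT  vc=[4, 8, 22]
9: 0x160 (blk 22, set 2) → VC-HIT  vc=[4, 8, 10]
10: 0x87 (blk 8, set 0) → VC-HIT  vc=[4, 24, 10]
11: 0xaf (blk 10, set 2) → VC-HIT  vc=[4, 24, 22]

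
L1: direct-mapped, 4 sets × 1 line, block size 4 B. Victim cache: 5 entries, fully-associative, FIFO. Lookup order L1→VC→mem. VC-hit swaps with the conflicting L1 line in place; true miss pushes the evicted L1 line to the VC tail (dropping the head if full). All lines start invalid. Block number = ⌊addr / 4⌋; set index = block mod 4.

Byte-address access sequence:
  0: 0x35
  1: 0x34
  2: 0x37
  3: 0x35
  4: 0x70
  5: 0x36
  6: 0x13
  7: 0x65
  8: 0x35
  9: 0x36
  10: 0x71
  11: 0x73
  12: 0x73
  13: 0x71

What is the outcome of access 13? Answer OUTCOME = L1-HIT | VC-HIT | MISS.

0: 0x35 (blk 13, set 1) → MISS  vc=[]
1: 0x34 (blk 13, set 1) → L1-HIT  vc=[]
2: 0x37 (blk 13, set 1) → L1-HIT  vc=[]
3: 0x35 (blk 13, set 1) → L1-HIT  vc=[]
4: 0x70 (blk 28, set 0) → MISS  vc=[]
5: 0x36 (blk 13, set 1) → L1-HIT  vc=[]
6: 0x13 (blk 4, set 0) → MISS  vc=[28]
7: 0x65 (blk 25, set 1) → MISS  vc=[28, 13]
8: 0x35 (blk 13, set 1) → VC-HIT  vc=[28, 25]
9: 0x36 (blk 13, set 1) → L1-HIT  vc=[28, 25]
10: 0x71 (blk 28, set 0) → VC-HIT  vc=[4, 25]
11: 0x73 (blk 28, set 0) → L1-HIT  vc=[4, 25]
12: 0x73 (blk 28, set 0) → L1-HIT  vc=[4, 25]
13: 0x71 (blk 28, set 0) → L1-HIT  vc=[4, 25]

OUTCOME = L1-HIT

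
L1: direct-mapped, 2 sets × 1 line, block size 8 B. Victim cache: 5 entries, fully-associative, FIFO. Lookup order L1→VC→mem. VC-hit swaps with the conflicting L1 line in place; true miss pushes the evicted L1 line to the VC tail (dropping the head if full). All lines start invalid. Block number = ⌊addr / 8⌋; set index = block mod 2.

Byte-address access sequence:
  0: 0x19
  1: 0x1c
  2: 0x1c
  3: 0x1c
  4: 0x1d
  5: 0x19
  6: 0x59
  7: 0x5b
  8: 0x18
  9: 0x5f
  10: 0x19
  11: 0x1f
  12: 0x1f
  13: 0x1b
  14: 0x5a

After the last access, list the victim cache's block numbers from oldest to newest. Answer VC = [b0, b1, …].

VC = [3]

  [0] addr=0x19 blk=3 s=1: MISS | VC []
  [1] addr=0x1c blk=3 s=1: L1-HIT | VC []
  [2] addr=0x1c blk=3 s=1: L1-HIT | VC []
  [3] addr=0x1c blk=3 s=1: L1-HIT | VC []
  [4] addr=0x1d blk=3 s=1: L1-HIT | VC []
  [5] addr=0x19 blk=3 s=1: L1-HIT | VC []
  [6] addr=0x59 blk=11 s=1: MISS | VC [3]
  [7] addr=0x5b blk=11 s=1: L1-HIT | VC [3]
  [8] addr=0x18 blk=3 s=1: VC-HIT | VC [11]
  [9] addr=0x5f blk=11 s=1: VC-HIT | VC [3]
  [10] addr=0x19 blk=3 s=1: VC-HIT | VC [11]
  [11] addr=0x1f blk=3 s=1: L1-HIT | VC [11]
  [12] addr=0x1f blk=3 s=1: L1-HIT | VC [11]
  [13] addr=0x1b blk=3 s=1: L1-HIT | VC [11]
  [14] addr=0x5a blk=11 s=1: VC-HIT | VC [3]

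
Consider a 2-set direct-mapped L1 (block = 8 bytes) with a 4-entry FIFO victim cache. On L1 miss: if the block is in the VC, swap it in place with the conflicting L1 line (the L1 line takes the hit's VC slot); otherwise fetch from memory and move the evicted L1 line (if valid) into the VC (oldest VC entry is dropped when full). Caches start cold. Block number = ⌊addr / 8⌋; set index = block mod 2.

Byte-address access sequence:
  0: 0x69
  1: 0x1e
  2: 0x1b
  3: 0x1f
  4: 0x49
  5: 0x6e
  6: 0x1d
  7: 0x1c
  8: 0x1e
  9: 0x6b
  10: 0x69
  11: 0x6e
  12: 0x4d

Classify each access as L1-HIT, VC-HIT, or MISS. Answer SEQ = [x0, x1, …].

SEQ = [MISS, MISS, L1-HIT, L1-HIT, MISS, VC-HIT, VC-HIT, L1-HIT, L1-HIT, VC-HIT, L1-HIT, L1-HIT, VC-HIT]

#0 0x69→b13/s1 MISS; vc=[]
#1 0x1e→b3/s1 MISS; vc=[13]
#2 0x1b→b3/s1 L1-HIT; vc=[13]
#3 0x1f→b3/s1 L1-HIT; vc=[13]
#4 0x49→b9/s1 MISS; vc=[13,3]
#5 0x6e→b13/s1 VC-HIT; vc=[9,3]
#6 0x1d→b3/s1 VC-HIT; vc=[9,13]
#7 0x1c→b3/s1 L1-HIT; vc=[9,13]
#8 0x1e→b3/s1 L1-HIT; vc=[9,13]
#9 0x6b→b13/s1 VC-HIT; vc=[9,3]
#10 0x69→b13/s1 L1-HIT; vc=[9,3]
#11 0x6e→b13/s1 L1-HIT; vc=[9,3]
#12 0x4d→b9/s1 VC-HIT; vc=[13,3]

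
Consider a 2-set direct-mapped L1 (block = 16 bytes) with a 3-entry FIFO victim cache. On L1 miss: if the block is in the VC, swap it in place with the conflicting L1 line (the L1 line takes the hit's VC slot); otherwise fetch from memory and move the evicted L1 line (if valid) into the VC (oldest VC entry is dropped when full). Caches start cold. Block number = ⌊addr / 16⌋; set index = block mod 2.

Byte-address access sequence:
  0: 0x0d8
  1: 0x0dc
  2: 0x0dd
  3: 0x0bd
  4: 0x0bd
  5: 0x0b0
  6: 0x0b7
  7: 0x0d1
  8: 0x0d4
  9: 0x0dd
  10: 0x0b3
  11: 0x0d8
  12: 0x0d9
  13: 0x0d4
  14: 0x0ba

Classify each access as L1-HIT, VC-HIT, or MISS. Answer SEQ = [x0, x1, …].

SEQ = [MISS, L1-HIT, L1-HIT, MISS, L1-HIT, L1-HIT, L1-HIT, VC-HIT, L1-HIT, L1-HIT, VC-HIT, VC-HIT, L1-HIT, L1-HIT, VC-HIT]

  [0] addr=0xd8 blk=13 s=1: MISS | VC []
  [1] addr=0xdc blk=13 s=1: L1-HIT | VC []
  [2] addr=0xdd blk=13 s=1: L1-HIT | VC []
  [3] addr=0xbd blk=11 s=1: MISS | VC [13]
  [4] addr=0xbd blk=11 s=1: L1-HIT | VC [13]
  [5] addr=0xb0 blk=11 s=1: L1-HIT | VC [13]
  [6] addr=0xb7 blk=11 s=1: L1-HIT | VC [13]
  [7] addr=0xd1 blk=13 s=1: VC-HIT | VC [11]
  [8] addr=0xd4 blk=13 s=1: L1-HIT | VC [11]
  [9] addr=0xdd blk=13 s=1: L1-HIT | VC [11]
  [10] addr=0xb3 blk=11 s=1: VC-HIT | VC [13]
  [11] addr=0xd8 blk=13 s=1: VC-HIT | VC [11]
  [12] addr=0xd9 blk=13 s=1: L1-HIT | VC [11]
  [13] addr=0xd4 blk=13 s=1: L1-HIT | VC [11]
  [14] addr=0xba blk=11 s=1: VC-HIT | VC [13]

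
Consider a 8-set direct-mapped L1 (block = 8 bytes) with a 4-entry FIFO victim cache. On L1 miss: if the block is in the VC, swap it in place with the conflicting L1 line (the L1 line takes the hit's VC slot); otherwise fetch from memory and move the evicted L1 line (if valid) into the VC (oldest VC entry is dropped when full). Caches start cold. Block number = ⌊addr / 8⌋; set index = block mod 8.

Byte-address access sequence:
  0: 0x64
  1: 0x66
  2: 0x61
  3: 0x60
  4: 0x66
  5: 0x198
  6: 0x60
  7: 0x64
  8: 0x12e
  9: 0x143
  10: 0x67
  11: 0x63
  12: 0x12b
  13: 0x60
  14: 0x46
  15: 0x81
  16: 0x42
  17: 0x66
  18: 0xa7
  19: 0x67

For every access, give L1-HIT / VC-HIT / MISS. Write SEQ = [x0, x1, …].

SEQ = [MISS, L1-HIT, L1-HIT, L1-HIT, L1-HIT, MISS, L1-HIT, L1-HIT, MISS, MISS, L1-HIT, L1-HIT, L1-HIT, L1-HIT, MISS, MISS, VC-HIT, L1-HIT, MISS, VC-HIT]

#0 0x64→b12/s4 MISS; vc=[]
#1 0x66→b12/s4 L1-HIT; vc=[]
#2 0x61→b12/s4 L1-HIT; vc=[]
#3 0x60→b12/s4 L1-HIT; vc=[]
#4 0x66→b12/s4 L1-HIT; vc=[]
#5 0x198→b51/s3 MISS; vc=[]
#6 0x60→b12/s4 L1-HIT; vc=[]
#7 0x64→b12/s4 L1-HIT; vc=[]
#8 0x12e→b37/s5 MISS; vc=[]
#9 0x143→b40/s0 MISS; vc=[]
#10 0x67→b12/s4 L1-HIT; vc=[]
#11 0x63→b12/s4 L1-HIT; vc=[]
#12 0x12b→b37/s5 L1-HIT; vc=[]
#13 0x60→b12/s4 L1-HIT; vc=[]
#14 0x46→b8/s0 MISS; vc=[40]
#15 0x81→b16/s0 MISS; vc=[40,8]
#16 0x42→b8/s0 VC-HIT; vc=[40,16]
#17 0x66→b12/s4 L1-HIT; vc=[40,16]
#18 0xa7→b20/s4 MISS; vc=[40,16,12]
#19 0x67→b12/s4 VC-HIT; vc=[40,16,20]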